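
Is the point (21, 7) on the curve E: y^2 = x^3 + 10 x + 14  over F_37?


Check whether y^2 = x^3 + 10 x + 14 (mod 37) for (x, y) = (21, 7).
LHS: y^2 = 7^2 mod 37 = 12
RHS: x^3 + 10 x + 14 = 21^3 + 10*21 + 14 mod 37 = 13
LHS != RHS

No, not on the curve


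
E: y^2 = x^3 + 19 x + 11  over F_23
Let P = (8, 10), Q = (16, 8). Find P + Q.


P != Q, so use the chord formula.
s = (y2 - y1) / (x2 - x1) = (21) / (8) mod 23 = 17
x3 = s^2 - x1 - x2 mod 23 = 17^2 - 8 - 16 = 12
y3 = s (x1 - x3) - y1 mod 23 = 17 * (8 - 12) - 10 = 14

P + Q = (12, 14)


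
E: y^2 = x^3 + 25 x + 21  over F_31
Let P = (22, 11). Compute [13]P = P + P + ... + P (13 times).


k = 13 = 1101_2 (binary, LSB first: 1011)
Double-and-add from P = (22, 11):
  bit 0 = 1: acc = O + (22, 11) = (22, 11)
  bit 1 = 0: acc unchanged = (22, 11)
  bit 2 = 1: acc = (22, 11) + (29, 5) = (13, 30)
  bit 3 = 1: acc = (13, 30) + (18, 14) = (9, 13)

13P = (9, 13)


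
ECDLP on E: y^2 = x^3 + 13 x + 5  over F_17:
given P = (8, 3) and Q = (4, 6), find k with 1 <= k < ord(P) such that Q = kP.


Enumerate multiples of P until we hit Q = (4, 6):
  1P = (8, 3)
  2P = (10, 8)
  3P = (1, 6)
  4P = (12, 6)
  5P = (5, 12)
  6P = (13, 12)
  7P = (4, 11)
  8P = (9, 16)
  9P = (16, 12)
  10P = (11, 0)
  11P = (16, 5)
  12P = (9, 1)
  13P = (4, 6)
Match found at i = 13.

k = 13


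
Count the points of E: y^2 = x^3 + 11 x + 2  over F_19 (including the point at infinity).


For each x in F_19, count y with y^2 = x^3 + 11 x + 2 mod 19:
  x = 3: RHS = 5, y in [9, 10]  -> 2 point(s)
  x = 5: RHS = 11, y in [7, 12]  -> 2 point(s)
  x = 7: RHS = 4, y in [2, 17]  -> 2 point(s)
  x = 12: RHS = 0, y in [0]  -> 1 point(s)
  x = 13: RHS = 5, y in [9, 10]  -> 2 point(s)
  x = 18: RHS = 9, y in [3, 16]  -> 2 point(s)
Affine points: 11. Add the point at infinity: total = 12.

#E(F_19) = 12


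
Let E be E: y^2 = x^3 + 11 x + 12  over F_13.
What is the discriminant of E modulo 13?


4 a^3 + 27 b^2 = 4*11^3 + 27*12^2 = 5324 + 3888 = 9212
Delta = -16 * (9212) = -147392
Delta mod 13 = 2

Delta = 2 (mod 13)


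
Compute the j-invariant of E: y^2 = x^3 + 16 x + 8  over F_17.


Delta = -16(4 a^3 + 27 b^2) mod 17 = 7
-1728 * (4 a)^3 = -1728 * (4*16)^3 mod 17 = 7
j = 7 * 7^(-1) mod 17 = 1

j = 1 (mod 17)


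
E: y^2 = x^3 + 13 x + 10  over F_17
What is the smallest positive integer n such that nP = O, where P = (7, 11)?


Compute successive multiples of P until we hit O:
  1P = (7, 11)
  2P = (7, 6)
  3P = O

ord(P) = 3


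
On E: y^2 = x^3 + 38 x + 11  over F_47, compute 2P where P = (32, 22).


Doubling: s = (3 x1^2 + a) / (2 y1)
s = (3*32^2 + 38) / (2*22) mod 47 = 13
x3 = s^2 - 2 x1 mod 47 = 13^2 - 2*32 = 11
y3 = s (x1 - x3) - y1 mod 47 = 13 * (32 - 11) - 22 = 16

2P = (11, 16)


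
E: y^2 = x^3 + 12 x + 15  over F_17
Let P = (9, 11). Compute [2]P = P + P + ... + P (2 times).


k = 2 = 10_2 (binary, LSB first: 01)
Double-and-add from P = (9, 11):
  bit 0 = 0: acc unchanged = O
  bit 1 = 1: acc = O + (16, 6) = (16, 6)

2P = (16, 6)


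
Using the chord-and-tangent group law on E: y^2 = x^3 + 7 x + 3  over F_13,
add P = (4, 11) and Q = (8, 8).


P != Q, so use the chord formula.
s = (y2 - y1) / (x2 - x1) = (10) / (4) mod 13 = 9
x3 = s^2 - x1 - x2 mod 13 = 9^2 - 4 - 8 = 4
y3 = s (x1 - x3) - y1 mod 13 = 9 * (4 - 4) - 11 = 2

P + Q = (4, 2)


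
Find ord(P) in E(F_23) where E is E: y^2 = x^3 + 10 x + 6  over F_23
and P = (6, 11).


Compute successive multiples of P until we hit O:
  1P = (6, 11)
  2P = (20, 8)
  3P = (15, 9)
  4P = (10, 18)
  5P = (0, 11)
  6P = (17, 12)
  7P = (4, 8)
  8P = (21, 1)
  ... (continuing to 20P)
  20P = O

ord(P) = 20


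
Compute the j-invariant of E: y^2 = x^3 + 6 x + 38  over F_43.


Delta = -16(4 a^3 + 27 b^2) mod 43 = 15
-1728 * (4 a)^3 = -1728 * (4*6)^3 mod 43 = 4
j = 4 * 15^(-1) mod 43 = 6

j = 6 (mod 43)


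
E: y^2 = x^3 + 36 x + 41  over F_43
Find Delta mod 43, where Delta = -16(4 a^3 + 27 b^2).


4 a^3 + 27 b^2 = 4*36^3 + 27*41^2 = 186624 + 45387 = 232011
Delta = -16 * (232011) = -3712176
Delta mod 43 = 14

Delta = 14 (mod 43)


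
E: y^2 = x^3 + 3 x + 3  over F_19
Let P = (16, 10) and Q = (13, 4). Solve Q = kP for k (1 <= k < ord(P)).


Enumerate multiples of P until we hit Q = (13, 4):
  1P = (16, 10)
  2P = (13, 4)
Match found at i = 2.

k = 2


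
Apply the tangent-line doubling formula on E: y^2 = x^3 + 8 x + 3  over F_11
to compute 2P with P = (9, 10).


Doubling: s = (3 x1^2 + a) / (2 y1)
s = (3*9^2 + 8) / (2*10) mod 11 = 1
x3 = s^2 - 2 x1 mod 11 = 1^2 - 2*9 = 5
y3 = s (x1 - x3) - y1 mod 11 = 1 * (9 - 5) - 10 = 5

2P = (5, 5)


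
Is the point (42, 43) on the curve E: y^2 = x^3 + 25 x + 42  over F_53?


Check whether y^2 = x^3 + 25 x + 42 (mod 53) for (x, y) = (42, 43).
LHS: y^2 = 43^2 mod 53 = 47
RHS: x^3 + 25 x + 42 = 42^3 + 25*42 + 42 mod 53 = 26
LHS != RHS

No, not on the curve


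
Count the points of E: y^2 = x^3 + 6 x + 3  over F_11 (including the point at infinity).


For each x in F_11, count y with y^2 = x^3 + 6 x + 3 mod 11:
  x = 0: RHS = 3, y in [5, 6]  -> 2 point(s)
  x = 2: RHS = 1, y in [1, 10]  -> 2 point(s)
  x = 3: RHS = 4, y in [2, 9]  -> 2 point(s)
  x = 4: RHS = 3, y in [5, 6]  -> 2 point(s)
  x = 5: RHS = 4, y in [2, 9]  -> 2 point(s)
  x = 7: RHS = 3, y in [5, 6]  -> 2 point(s)
  x = 9: RHS = 5, y in [4, 7]  -> 2 point(s)
Affine points: 14. Add the point at infinity: total = 15.

#E(F_11) = 15


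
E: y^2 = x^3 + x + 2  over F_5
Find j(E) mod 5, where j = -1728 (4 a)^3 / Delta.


Delta = -16(4 a^3 + 27 b^2) mod 5 = 3
-1728 * (4 a)^3 = -1728 * (4*1)^3 mod 5 = 3
j = 3 * 3^(-1) mod 5 = 1

j = 1 (mod 5)


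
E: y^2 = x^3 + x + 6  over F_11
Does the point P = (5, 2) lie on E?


Check whether y^2 = x^3 + 1 x + 6 (mod 11) for (x, y) = (5, 2).
LHS: y^2 = 2^2 mod 11 = 4
RHS: x^3 + 1 x + 6 = 5^3 + 1*5 + 6 mod 11 = 4
LHS = RHS

Yes, on the curve


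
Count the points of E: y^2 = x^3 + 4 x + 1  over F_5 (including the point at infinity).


For each x in F_5, count y with y^2 = x^3 + 4 x + 1 mod 5:
  x = 0: RHS = 1, y in [1, 4]  -> 2 point(s)
  x = 1: RHS = 1, y in [1, 4]  -> 2 point(s)
  x = 3: RHS = 0, y in [0]  -> 1 point(s)
  x = 4: RHS = 1, y in [1, 4]  -> 2 point(s)
Affine points: 7. Add the point at infinity: total = 8.

#E(F_5) = 8


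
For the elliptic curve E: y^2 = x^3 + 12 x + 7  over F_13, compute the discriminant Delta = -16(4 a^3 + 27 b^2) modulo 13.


4 a^3 + 27 b^2 = 4*12^3 + 27*7^2 = 6912 + 1323 = 8235
Delta = -16 * (8235) = -131760
Delta mod 13 = 8

Delta = 8 (mod 13)


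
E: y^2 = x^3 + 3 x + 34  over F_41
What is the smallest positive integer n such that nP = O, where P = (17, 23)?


Compute successive multiples of P until we hit O:
  1P = (17, 23)
  2P = (25, 20)
  3P = (19, 29)
  4P = (14, 27)
  5P = (30, 8)
  6P = (39, 15)
  7P = (18, 37)
  8P = (38, 11)
  ... (continuing to 47P)
  47P = O

ord(P) = 47


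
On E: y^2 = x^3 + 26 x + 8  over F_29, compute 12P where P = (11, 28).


k = 12 = 1100_2 (binary, LSB first: 0011)
Double-and-add from P = (11, 28):
  bit 0 = 0: acc unchanged = O
  bit 1 = 0: acc unchanged = O
  bit 2 = 1: acc = O + (21, 19) = (21, 19)
  bit 3 = 1: acc = (21, 19) + (22, 18) = (16, 5)

12P = (16, 5)


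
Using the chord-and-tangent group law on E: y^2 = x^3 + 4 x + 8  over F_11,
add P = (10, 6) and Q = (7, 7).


P != Q, so use the chord formula.
s = (y2 - y1) / (x2 - x1) = (1) / (8) mod 11 = 7
x3 = s^2 - x1 - x2 mod 11 = 7^2 - 10 - 7 = 10
y3 = s (x1 - x3) - y1 mod 11 = 7 * (10 - 10) - 6 = 5

P + Q = (10, 5)


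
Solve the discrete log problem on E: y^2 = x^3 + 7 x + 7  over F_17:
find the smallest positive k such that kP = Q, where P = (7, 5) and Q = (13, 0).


Enumerate multiples of P until we hit Q = (13, 0):
  1P = (7, 5)
  2P = (11, 15)
  3P = (1, 10)
  4P = (13, 0)
Match found at i = 4.

k = 4


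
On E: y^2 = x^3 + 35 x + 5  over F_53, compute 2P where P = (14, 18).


Doubling: s = (3 x1^2 + a) / (2 y1)
s = (3*14^2 + 35) / (2*18) mod 53 = 7
x3 = s^2 - 2 x1 mod 53 = 7^2 - 2*14 = 21
y3 = s (x1 - x3) - y1 mod 53 = 7 * (14 - 21) - 18 = 39

2P = (21, 39)


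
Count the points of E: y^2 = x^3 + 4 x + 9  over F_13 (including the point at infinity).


For each x in F_13, count y with y^2 = x^3 + 4 x + 9 mod 13:
  x = 0: RHS = 9, y in [3, 10]  -> 2 point(s)
  x = 1: RHS = 1, y in [1, 12]  -> 2 point(s)
  x = 2: RHS = 12, y in [5, 8]  -> 2 point(s)
  x = 3: RHS = 9, y in [3, 10]  -> 2 point(s)
  x = 7: RHS = 3, y in [4, 9]  -> 2 point(s)
  x = 10: RHS = 9, y in [3, 10]  -> 2 point(s)
  x = 12: RHS = 4, y in [2, 11]  -> 2 point(s)
Affine points: 14. Add the point at infinity: total = 15.

#E(F_13) = 15


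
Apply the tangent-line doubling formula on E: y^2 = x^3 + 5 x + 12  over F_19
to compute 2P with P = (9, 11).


Doubling: s = (3 x1^2 + a) / (2 y1)
s = (3*9^2 + 5) / (2*11) mod 19 = 13
x3 = s^2 - 2 x1 mod 19 = 13^2 - 2*9 = 18
y3 = s (x1 - x3) - y1 mod 19 = 13 * (9 - 18) - 11 = 5

2P = (18, 5)


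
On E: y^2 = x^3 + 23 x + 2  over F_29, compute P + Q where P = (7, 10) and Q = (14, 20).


P != Q, so use the chord formula.
s = (y2 - y1) / (x2 - x1) = (10) / (7) mod 29 = 18
x3 = s^2 - x1 - x2 mod 29 = 18^2 - 7 - 14 = 13
y3 = s (x1 - x3) - y1 mod 29 = 18 * (7 - 13) - 10 = 27

P + Q = (13, 27)


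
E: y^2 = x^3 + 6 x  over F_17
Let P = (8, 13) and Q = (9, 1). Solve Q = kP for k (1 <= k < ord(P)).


Enumerate multiples of P until we hit Q = (9, 1):
  1P = (8, 13)
  2P = (9, 16)
  3P = (9, 1)
Match found at i = 3.

k = 3


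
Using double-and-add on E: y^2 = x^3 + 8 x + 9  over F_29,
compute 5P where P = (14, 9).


k = 5 = 101_2 (binary, LSB first: 101)
Double-and-add from P = (14, 9):
  bit 0 = 1: acc = O + (14, 9) = (14, 9)
  bit 1 = 0: acc unchanged = (14, 9)
  bit 2 = 1: acc = (14, 9) + (5, 0) = (11, 23)

5P = (11, 23)


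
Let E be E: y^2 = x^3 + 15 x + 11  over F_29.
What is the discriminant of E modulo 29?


4 a^3 + 27 b^2 = 4*15^3 + 27*11^2 = 13500 + 3267 = 16767
Delta = -16 * (16767) = -268272
Delta mod 29 = 7

Delta = 7 (mod 29)


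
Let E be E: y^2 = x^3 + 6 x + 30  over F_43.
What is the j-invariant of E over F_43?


Delta = -16(4 a^3 + 27 b^2) mod 43 = 28
-1728 * (4 a)^3 = -1728 * (4*6)^3 mod 43 = 4
j = 4 * 28^(-1) mod 43 = 37

j = 37 (mod 43)


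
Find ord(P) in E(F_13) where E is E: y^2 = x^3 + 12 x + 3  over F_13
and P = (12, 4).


Compute successive multiples of P until we hit O:
  1P = (12, 4)
  2P = (11, 6)
  3P = (7, 12)
  4P = (8, 0)
  5P = (7, 1)
  6P = (11, 7)
  7P = (12, 9)
  8P = O

ord(P) = 8


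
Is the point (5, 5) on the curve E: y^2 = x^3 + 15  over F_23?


Check whether y^2 = x^3 + 0 x + 15 (mod 23) for (x, y) = (5, 5).
LHS: y^2 = 5^2 mod 23 = 2
RHS: x^3 + 0 x + 15 = 5^3 + 0*5 + 15 mod 23 = 2
LHS = RHS

Yes, on the curve


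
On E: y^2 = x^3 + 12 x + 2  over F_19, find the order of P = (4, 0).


Compute successive multiples of P until we hit O:
  1P = (4, 0)
  2P = O

ord(P) = 2


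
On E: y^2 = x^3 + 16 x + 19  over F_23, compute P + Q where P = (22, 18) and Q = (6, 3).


P != Q, so use the chord formula.
s = (y2 - y1) / (x2 - x1) = (8) / (7) mod 23 = 11
x3 = s^2 - x1 - x2 mod 23 = 11^2 - 22 - 6 = 1
y3 = s (x1 - x3) - y1 mod 23 = 11 * (22 - 1) - 18 = 6

P + Q = (1, 6)


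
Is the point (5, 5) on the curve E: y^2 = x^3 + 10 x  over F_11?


Check whether y^2 = x^3 + 10 x + 0 (mod 11) for (x, y) = (5, 5).
LHS: y^2 = 5^2 mod 11 = 3
RHS: x^3 + 10 x + 0 = 5^3 + 10*5 + 0 mod 11 = 10
LHS != RHS

No, not on the curve


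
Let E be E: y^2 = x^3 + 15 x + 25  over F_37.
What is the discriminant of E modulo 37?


4 a^3 + 27 b^2 = 4*15^3 + 27*25^2 = 13500 + 16875 = 30375
Delta = -16 * (30375) = -486000
Delta mod 37 = 32

Delta = 32 (mod 37)


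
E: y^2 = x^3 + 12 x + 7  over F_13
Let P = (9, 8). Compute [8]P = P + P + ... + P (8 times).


k = 8 = 1000_2 (binary, LSB first: 0001)
Double-and-add from P = (9, 8):
  bit 0 = 0: acc unchanged = O
  bit 1 = 0: acc unchanged = O
  bit 2 = 0: acc unchanged = O
  bit 3 = 1: acc = O + (11, 12) = (11, 12)

8P = (11, 12)


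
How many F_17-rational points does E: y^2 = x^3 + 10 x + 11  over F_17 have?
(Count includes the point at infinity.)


For each x in F_17, count y with y^2 = x^3 + 10 x + 11 mod 17:
  x = 3: RHS = 0, y in [0]  -> 1 point(s)
  x = 4: RHS = 13, y in [8, 9]  -> 2 point(s)
  x = 5: RHS = 16, y in [4, 13]  -> 2 point(s)
  x = 6: RHS = 15, y in [7, 10]  -> 2 point(s)
  x = 7: RHS = 16, y in [4, 13]  -> 2 point(s)
  x = 8: RHS = 8, y in [5, 12]  -> 2 point(s)
  x = 13: RHS = 9, y in [3, 14]  -> 2 point(s)
  x = 15: RHS = 0, y in [0]  -> 1 point(s)
  x = 16: RHS = 0, y in [0]  -> 1 point(s)
Affine points: 15. Add the point at infinity: total = 16.

#E(F_17) = 16


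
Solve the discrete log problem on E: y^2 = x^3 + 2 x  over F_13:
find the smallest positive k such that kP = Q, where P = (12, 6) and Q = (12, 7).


Enumerate multiples of P until we hit Q = (12, 7):
  1P = (12, 6)
  2P = (1, 4)
  3P = (1, 9)
  4P = (12, 7)
Match found at i = 4.

k = 4


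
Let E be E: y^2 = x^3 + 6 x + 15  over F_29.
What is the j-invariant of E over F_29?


Delta = -16(4 a^3 + 27 b^2) mod 29 = 17
-1728 * (4 a)^3 = -1728 * (4*6)^3 mod 29 = 8
j = 8 * 17^(-1) mod 29 = 9

j = 9 (mod 29)


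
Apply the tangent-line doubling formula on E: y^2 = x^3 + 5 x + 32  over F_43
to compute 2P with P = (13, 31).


Doubling: s = (3 x1^2 + a) / (2 y1)
s = (3*13^2 + 5) / (2*31) mod 43 = 36
x3 = s^2 - 2 x1 mod 43 = 36^2 - 2*13 = 23
y3 = s (x1 - x3) - y1 mod 43 = 36 * (13 - 23) - 31 = 39

2P = (23, 39)


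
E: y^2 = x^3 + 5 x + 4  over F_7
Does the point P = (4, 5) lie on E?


Check whether y^2 = x^3 + 5 x + 4 (mod 7) for (x, y) = (4, 5).
LHS: y^2 = 5^2 mod 7 = 4
RHS: x^3 + 5 x + 4 = 4^3 + 5*4 + 4 mod 7 = 4
LHS = RHS

Yes, on the curve


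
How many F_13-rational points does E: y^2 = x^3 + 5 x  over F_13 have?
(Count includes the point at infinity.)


For each x in F_13, count y with y^2 = x^3 + 5 x + 0 mod 13:
  x = 0: RHS = 0, y in [0]  -> 1 point(s)
  x = 3: RHS = 3, y in [4, 9]  -> 2 point(s)
  x = 6: RHS = 12, y in [5, 8]  -> 2 point(s)
  x = 7: RHS = 1, y in [1, 12]  -> 2 point(s)
  x = 10: RHS = 10, y in [6, 7]  -> 2 point(s)
Affine points: 9. Add the point at infinity: total = 10.

#E(F_13) = 10


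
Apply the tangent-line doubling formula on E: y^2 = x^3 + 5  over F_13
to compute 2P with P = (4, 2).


Doubling: s = (3 x1^2 + a) / (2 y1)
s = (3*4^2 + 0) / (2*2) mod 13 = 12
x3 = s^2 - 2 x1 mod 13 = 12^2 - 2*4 = 6
y3 = s (x1 - x3) - y1 mod 13 = 12 * (4 - 6) - 2 = 0

2P = (6, 0)


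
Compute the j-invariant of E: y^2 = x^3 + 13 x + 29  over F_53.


Delta = -16(4 a^3 + 27 b^2) mod 53 = 4
-1728 * (4 a)^3 = -1728 * (4*13)^3 mod 53 = 32
j = 32 * 4^(-1) mod 53 = 8

j = 8 (mod 53)


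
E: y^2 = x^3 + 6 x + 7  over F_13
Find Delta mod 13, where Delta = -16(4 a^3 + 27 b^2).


4 a^3 + 27 b^2 = 4*6^3 + 27*7^2 = 864 + 1323 = 2187
Delta = -16 * (2187) = -34992
Delta mod 13 = 4

Delta = 4 (mod 13)


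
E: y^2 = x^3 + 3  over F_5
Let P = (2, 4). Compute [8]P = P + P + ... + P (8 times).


k = 8 = 1000_2 (binary, LSB first: 0001)
Double-and-add from P = (2, 4):
  bit 0 = 0: acc unchanged = O
  bit 1 = 0: acc unchanged = O
  bit 2 = 0: acc unchanged = O
  bit 3 = 1: acc = O + (2, 1) = (2, 1)

8P = (2, 1)


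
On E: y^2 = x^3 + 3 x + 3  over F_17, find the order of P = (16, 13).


Compute successive multiples of P until we hit O:
  1P = (16, 13)
  2P = (10, 8)
  3P = (12, 13)
  4P = (6, 4)
  5P = (14, 16)
  6P = (2, 0)
  7P = (14, 1)
  8P = (6, 13)
  ... (continuing to 12P)
  12P = O

ord(P) = 12


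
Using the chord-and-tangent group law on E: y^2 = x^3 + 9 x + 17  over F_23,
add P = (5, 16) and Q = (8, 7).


P != Q, so use the chord formula.
s = (y2 - y1) / (x2 - x1) = (14) / (3) mod 23 = 20
x3 = s^2 - x1 - x2 mod 23 = 20^2 - 5 - 8 = 19
y3 = s (x1 - x3) - y1 mod 23 = 20 * (5 - 19) - 16 = 3

P + Q = (19, 3)


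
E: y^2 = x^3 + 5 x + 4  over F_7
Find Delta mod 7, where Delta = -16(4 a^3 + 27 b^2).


4 a^3 + 27 b^2 = 4*5^3 + 27*4^2 = 500 + 432 = 932
Delta = -16 * (932) = -14912
Delta mod 7 = 5

Delta = 5 (mod 7)


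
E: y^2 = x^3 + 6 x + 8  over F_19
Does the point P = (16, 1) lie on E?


Check whether y^2 = x^3 + 6 x + 8 (mod 19) for (x, y) = (16, 1).
LHS: y^2 = 1^2 mod 19 = 1
RHS: x^3 + 6 x + 8 = 16^3 + 6*16 + 8 mod 19 = 1
LHS = RHS

Yes, on the curve


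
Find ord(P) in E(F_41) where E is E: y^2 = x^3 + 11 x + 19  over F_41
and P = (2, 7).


Compute successive multiples of P until we hit O:
  1P = (2, 7)
  2P = (1, 21)
  3P = (29, 2)
  4P = (30, 24)
  5P = (34, 38)
  6P = (28, 37)
  7P = (15, 19)
  8P = (20, 30)
  ... (continuing to 17P)
  17P = O

ord(P) = 17


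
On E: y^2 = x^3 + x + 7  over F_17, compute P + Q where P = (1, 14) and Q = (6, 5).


P != Q, so use the chord formula.
s = (y2 - y1) / (x2 - x1) = (8) / (5) mod 17 = 5
x3 = s^2 - x1 - x2 mod 17 = 5^2 - 1 - 6 = 1
y3 = s (x1 - x3) - y1 mod 17 = 5 * (1 - 1) - 14 = 3

P + Q = (1, 3)


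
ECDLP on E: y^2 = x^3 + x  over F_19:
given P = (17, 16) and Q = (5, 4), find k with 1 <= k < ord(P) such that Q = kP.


Enumerate multiples of P until we hit Q = (5, 4):
  1P = (17, 16)
  2P = (5, 15)
  3P = (4, 12)
  4P = (9, 4)
  5P = (0, 0)
  6P = (9, 15)
  7P = (4, 7)
  8P = (5, 4)
Match found at i = 8.

k = 8


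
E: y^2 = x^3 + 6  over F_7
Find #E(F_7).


For each x in F_7, count y with y^2 = x^3 + 0 x + 6 mod 7:
  x = 1: RHS = 0, y in [0]  -> 1 point(s)
  x = 2: RHS = 0, y in [0]  -> 1 point(s)
  x = 4: RHS = 0, y in [0]  -> 1 point(s)
Affine points: 3. Add the point at infinity: total = 4.

#E(F_7) = 4


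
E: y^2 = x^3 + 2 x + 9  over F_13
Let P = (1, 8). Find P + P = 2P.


Doubling: s = (3 x1^2 + a) / (2 y1)
s = (3*1^2 + 2) / (2*8) mod 13 = 6
x3 = s^2 - 2 x1 mod 13 = 6^2 - 2*1 = 8
y3 = s (x1 - x3) - y1 mod 13 = 6 * (1 - 8) - 8 = 2

2P = (8, 2)


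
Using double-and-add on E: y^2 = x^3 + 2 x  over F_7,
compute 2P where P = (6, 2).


k = 2 = 10_2 (binary, LSB first: 01)
Double-and-add from P = (6, 2):
  bit 0 = 0: acc unchanged = O
  bit 1 = 1: acc = O + (4, 4) = (4, 4)

2P = (4, 4)


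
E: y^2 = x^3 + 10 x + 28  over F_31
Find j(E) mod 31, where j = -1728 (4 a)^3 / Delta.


Delta = -16(4 a^3 + 27 b^2) mod 31 = 2
-1728 * (4 a)^3 = -1728 * (4*10)^3 mod 31 = 4
j = 4 * 2^(-1) mod 31 = 2

j = 2 (mod 31)


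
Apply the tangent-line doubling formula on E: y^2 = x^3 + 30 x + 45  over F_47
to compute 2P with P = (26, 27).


Doubling: s = (3 x1^2 + a) / (2 y1)
s = (3*26^2 + 30) / (2*27) mod 47 = 12
x3 = s^2 - 2 x1 mod 47 = 12^2 - 2*26 = 45
y3 = s (x1 - x3) - y1 mod 47 = 12 * (26 - 45) - 27 = 27

2P = (45, 27)


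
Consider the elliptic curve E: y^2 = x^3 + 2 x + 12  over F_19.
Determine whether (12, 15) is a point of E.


Check whether y^2 = x^3 + 2 x + 12 (mod 19) for (x, y) = (12, 15).
LHS: y^2 = 15^2 mod 19 = 16
RHS: x^3 + 2 x + 12 = 12^3 + 2*12 + 12 mod 19 = 16
LHS = RHS

Yes, on the curve


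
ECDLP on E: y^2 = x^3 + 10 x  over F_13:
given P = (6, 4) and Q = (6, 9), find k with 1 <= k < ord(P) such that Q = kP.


Enumerate multiples of P until we hit Q = (6, 9):
  1P = (6, 4)
  2P = (0, 0)
  3P = (6, 9)
Match found at i = 3.

k = 3


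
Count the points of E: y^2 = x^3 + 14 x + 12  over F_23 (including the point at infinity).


For each x in F_23, count y with y^2 = x^3 + 14 x + 12 mod 23:
  x = 0: RHS = 12, y in [9, 14]  -> 2 point(s)
  x = 1: RHS = 4, y in [2, 21]  -> 2 point(s)
  x = 2: RHS = 2, y in [5, 18]  -> 2 point(s)
  x = 3: RHS = 12, y in [9, 14]  -> 2 point(s)
  x = 5: RHS = 0, y in [0]  -> 1 point(s)
  x = 6: RHS = 13, y in [6, 17]  -> 2 point(s)
  x = 7: RHS = 16, y in [4, 19]  -> 2 point(s)
  x = 9: RHS = 16, y in [4, 19]  -> 2 point(s)
  x = 10: RHS = 2, y in [5, 18]  -> 2 point(s)
  x = 11: RHS = 2, y in [5, 18]  -> 2 point(s)
  x = 14: RHS = 8, y in [10, 13]  -> 2 point(s)
  x = 15: RHS = 9, y in [3, 20]  -> 2 point(s)
  x = 16: RHS = 8, y in [10, 13]  -> 2 point(s)
  x = 18: RHS = 1, y in [1, 22]  -> 2 point(s)
  x = 20: RHS = 12, y in [9, 14]  -> 2 point(s)
Affine points: 29. Add the point at infinity: total = 30.

#E(F_23) = 30


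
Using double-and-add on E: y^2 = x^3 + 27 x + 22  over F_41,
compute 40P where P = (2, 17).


k = 40 = 101000_2 (binary, LSB first: 000101)
Double-and-add from P = (2, 17):
  bit 0 = 0: acc unchanged = O
  bit 1 = 0: acc unchanged = O
  bit 2 = 0: acc unchanged = O
  bit 3 = 1: acc = O + (39, 40) = (39, 40)
  bit 4 = 0: acc unchanged = (39, 40)
  bit 5 = 1: acc = (39, 40) + (11, 16) = (16, 9)

40P = (16, 9)


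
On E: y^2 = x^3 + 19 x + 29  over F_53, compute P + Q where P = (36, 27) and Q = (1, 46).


P != Q, so use the chord formula.
s = (y2 - y1) / (x2 - x1) = (19) / (18) mod 53 = 4
x3 = s^2 - x1 - x2 mod 53 = 4^2 - 36 - 1 = 32
y3 = s (x1 - x3) - y1 mod 53 = 4 * (36 - 32) - 27 = 42

P + Q = (32, 42)


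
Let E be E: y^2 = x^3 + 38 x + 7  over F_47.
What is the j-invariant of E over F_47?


Delta = -16(4 a^3 + 27 b^2) mod 47 = 14
-1728 * (4 a)^3 = -1728 * (4*38)^3 mod 47 = 24
j = 24 * 14^(-1) mod 47 = 42

j = 42 (mod 47)


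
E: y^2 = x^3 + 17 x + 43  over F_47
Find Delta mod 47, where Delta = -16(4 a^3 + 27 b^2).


4 a^3 + 27 b^2 = 4*17^3 + 27*43^2 = 19652 + 49923 = 69575
Delta = -16 * (69575) = -1113200
Delta mod 47 = 42

Delta = 42 (mod 47)


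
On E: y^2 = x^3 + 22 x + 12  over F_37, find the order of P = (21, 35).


Compute successive multiples of P until we hit O:
  1P = (21, 35)
  2P = (31, 16)
  3P = (6, 29)
  4P = (22, 9)
  5P = (4, 4)
  6P = (28, 11)
  7P = (36, 27)
  8P = (26, 17)
  ... (continuing to 46P)
  46P = O

ord(P) = 46


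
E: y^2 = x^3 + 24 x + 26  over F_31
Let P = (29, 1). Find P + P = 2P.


Doubling: s = (3 x1^2 + a) / (2 y1)
s = (3*29^2 + 24) / (2*1) mod 31 = 18
x3 = s^2 - 2 x1 mod 31 = 18^2 - 2*29 = 18
y3 = s (x1 - x3) - y1 mod 31 = 18 * (29 - 18) - 1 = 11

2P = (18, 11)


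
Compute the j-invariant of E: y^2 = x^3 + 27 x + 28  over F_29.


Delta = -16(4 a^3 + 27 b^2) mod 29 = 22
-1728 * (4 a)^3 = -1728 * (4*27)^3 mod 29 = 4
j = 4 * 22^(-1) mod 29 = 16

j = 16 (mod 29)


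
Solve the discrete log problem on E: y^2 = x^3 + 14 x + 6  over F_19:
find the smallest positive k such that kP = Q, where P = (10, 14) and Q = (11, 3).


Enumerate multiples of P until we hit Q = (11, 3):
  1P = (10, 14)
  2P = (0, 14)
  3P = (9, 5)
  4P = (5, 12)
  5P = (11, 16)
  6P = (2, 2)
  7P = (14, 18)
  8P = (15, 0)
  9P = (14, 1)
  10P = (2, 17)
  11P = (11, 3)
Match found at i = 11.

k = 11


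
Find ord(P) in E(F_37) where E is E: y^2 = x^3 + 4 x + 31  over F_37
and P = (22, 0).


Compute successive multiples of P until we hit O:
  1P = (22, 0)
  2P = O

ord(P) = 2


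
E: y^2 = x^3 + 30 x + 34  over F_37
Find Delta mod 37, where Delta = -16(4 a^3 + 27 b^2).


4 a^3 + 27 b^2 = 4*30^3 + 27*34^2 = 108000 + 31212 = 139212
Delta = -16 * (139212) = -2227392
Delta mod 37 = 8

Delta = 8 (mod 37)


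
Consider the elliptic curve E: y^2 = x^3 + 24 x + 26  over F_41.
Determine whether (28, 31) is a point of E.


Check whether y^2 = x^3 + 24 x + 26 (mod 41) for (x, y) = (28, 31).
LHS: y^2 = 31^2 mod 41 = 18
RHS: x^3 + 24 x + 26 = 28^3 + 24*28 + 26 mod 41 = 18
LHS = RHS

Yes, on the curve


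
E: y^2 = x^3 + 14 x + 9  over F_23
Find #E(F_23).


For each x in F_23, count y with y^2 = x^3 + 14 x + 9 mod 23:
  x = 0: RHS = 9, y in [3, 20]  -> 2 point(s)
  x = 1: RHS = 1, y in [1, 22]  -> 2 point(s)
  x = 3: RHS = 9, y in [3, 20]  -> 2 point(s)
  x = 7: RHS = 13, y in [6, 17]  -> 2 point(s)
  x = 8: RHS = 12, y in [9, 14]  -> 2 point(s)
  x = 9: RHS = 13, y in [6, 17]  -> 2 point(s)
  x = 15: RHS = 6, y in [11, 12]  -> 2 point(s)
  x = 17: RHS = 8, y in [10, 13]  -> 2 point(s)
  x = 19: RHS = 4, y in [2, 21]  -> 2 point(s)
  x = 20: RHS = 9, y in [3, 20]  -> 2 point(s)
Affine points: 20. Add the point at infinity: total = 21.

#E(F_23) = 21


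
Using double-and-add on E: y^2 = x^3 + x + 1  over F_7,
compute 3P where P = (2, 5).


k = 3 = 11_2 (binary, LSB first: 11)
Double-and-add from P = (2, 5):
  bit 0 = 1: acc = O + (2, 5) = (2, 5)
  bit 1 = 1: acc = (2, 5) + (0, 6) = (0, 1)

3P = (0, 1)


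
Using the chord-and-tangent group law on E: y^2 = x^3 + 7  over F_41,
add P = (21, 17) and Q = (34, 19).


P != Q, so use the chord formula.
s = (y2 - y1) / (x2 - x1) = (2) / (13) mod 41 = 38
x3 = s^2 - x1 - x2 mod 41 = 38^2 - 21 - 34 = 36
y3 = s (x1 - x3) - y1 mod 41 = 38 * (21 - 36) - 17 = 28

P + Q = (36, 28)


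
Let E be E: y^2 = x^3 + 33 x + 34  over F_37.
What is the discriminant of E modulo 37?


4 a^3 + 27 b^2 = 4*33^3 + 27*34^2 = 143748 + 31212 = 174960
Delta = -16 * (174960) = -2799360
Delta mod 37 = 23

Delta = 23 (mod 37)


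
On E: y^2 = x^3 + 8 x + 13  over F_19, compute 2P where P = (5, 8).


Doubling: s = (3 x1^2 + a) / (2 y1)
s = (3*5^2 + 8) / (2*8) mod 19 = 4
x3 = s^2 - 2 x1 mod 19 = 4^2 - 2*5 = 6
y3 = s (x1 - x3) - y1 mod 19 = 4 * (5 - 6) - 8 = 7

2P = (6, 7)


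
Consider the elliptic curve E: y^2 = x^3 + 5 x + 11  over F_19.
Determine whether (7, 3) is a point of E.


Check whether y^2 = x^3 + 5 x + 11 (mod 19) for (x, y) = (7, 3).
LHS: y^2 = 3^2 mod 19 = 9
RHS: x^3 + 5 x + 11 = 7^3 + 5*7 + 11 mod 19 = 9
LHS = RHS

Yes, on the curve


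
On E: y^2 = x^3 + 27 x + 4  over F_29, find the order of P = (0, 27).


Compute successive multiples of P until we hit O:
  1P = (0, 27)
  2P = (22, 20)
  3P = (8, 23)
  4P = (14, 9)
  5P = (6, 18)
  6P = (18, 0)
  7P = (6, 11)
  8P = (14, 20)
  ... (continuing to 12P)
  12P = O

ord(P) = 12


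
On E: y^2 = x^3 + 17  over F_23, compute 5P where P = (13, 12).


k = 5 = 101_2 (binary, LSB first: 101)
Double-and-add from P = (13, 12):
  bit 0 = 1: acc = O + (13, 12) = (13, 12)
  bit 1 = 0: acc unchanged = (13, 12)
  bit 2 = 1: acc = (13, 12) + (8, 0) = (5, 21)

5P = (5, 21)


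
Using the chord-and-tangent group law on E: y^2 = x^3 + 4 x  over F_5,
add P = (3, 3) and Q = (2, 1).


P != Q, so use the chord formula.
s = (y2 - y1) / (x2 - x1) = (3) / (4) mod 5 = 2
x3 = s^2 - x1 - x2 mod 5 = 2^2 - 3 - 2 = 4
y3 = s (x1 - x3) - y1 mod 5 = 2 * (3 - 4) - 3 = 0

P + Q = (4, 0)


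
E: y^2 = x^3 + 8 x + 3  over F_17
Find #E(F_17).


For each x in F_17, count y with y^2 = x^3 + 8 x + 3 mod 17:
  x = 5: RHS = 15, y in [7, 10]  -> 2 point(s)
  x = 8: RHS = 1, y in [1, 16]  -> 2 point(s)
  x = 12: RHS = 8, y in [5, 12]  -> 2 point(s)
  x = 13: RHS = 9, y in [3, 14]  -> 2 point(s)
  x = 15: RHS = 13, y in [8, 9]  -> 2 point(s)
Affine points: 10. Add the point at infinity: total = 11.

#E(F_17) = 11


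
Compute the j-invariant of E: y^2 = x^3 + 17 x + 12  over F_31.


Delta = -16(4 a^3 + 27 b^2) mod 31 = 10
-1728 * (4 a)^3 = -1728 * (4*17)^3 mod 31 = 23
j = 23 * 10^(-1) mod 31 = 24

j = 24 (mod 31)


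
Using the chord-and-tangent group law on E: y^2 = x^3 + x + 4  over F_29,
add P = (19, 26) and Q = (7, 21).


P != Q, so use the chord formula.
s = (y2 - y1) / (x2 - x1) = (24) / (17) mod 29 = 27
x3 = s^2 - x1 - x2 mod 29 = 27^2 - 19 - 7 = 7
y3 = s (x1 - x3) - y1 mod 29 = 27 * (19 - 7) - 26 = 8

P + Q = (7, 8)


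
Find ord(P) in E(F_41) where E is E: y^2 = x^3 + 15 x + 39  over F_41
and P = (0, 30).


Compute successive multiples of P until we hit O:
  1P = (0, 30)
  2P = (18, 27)
  3P = (31, 23)
  4P = (15, 21)
  5P = (28, 36)
  6P = (12, 26)
  7P = (20, 4)
  8P = (19, 7)
  ... (continuing to 26P)
  26P = O

ord(P) = 26


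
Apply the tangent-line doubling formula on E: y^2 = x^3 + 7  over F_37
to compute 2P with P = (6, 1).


Doubling: s = (3 x1^2 + a) / (2 y1)
s = (3*6^2 + 0) / (2*1) mod 37 = 17
x3 = s^2 - 2 x1 mod 37 = 17^2 - 2*6 = 18
y3 = s (x1 - x3) - y1 mod 37 = 17 * (6 - 18) - 1 = 17

2P = (18, 17)


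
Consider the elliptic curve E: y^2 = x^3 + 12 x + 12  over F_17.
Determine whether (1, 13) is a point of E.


Check whether y^2 = x^3 + 12 x + 12 (mod 17) for (x, y) = (1, 13).
LHS: y^2 = 13^2 mod 17 = 16
RHS: x^3 + 12 x + 12 = 1^3 + 12*1 + 12 mod 17 = 8
LHS != RHS

No, not on the curve


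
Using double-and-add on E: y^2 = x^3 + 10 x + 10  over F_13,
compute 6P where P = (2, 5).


k = 6 = 110_2 (binary, LSB first: 011)
Double-and-add from P = (2, 5):
  bit 0 = 0: acc unchanged = O
  bit 1 = 1: acc = O + (5, 4) = (5, 4)
  bit 2 = 1: acc = (5, 4) + (6, 0) = (5, 9)

6P = (5, 9)


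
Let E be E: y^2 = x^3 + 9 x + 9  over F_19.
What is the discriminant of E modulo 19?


4 a^3 + 27 b^2 = 4*9^3 + 27*9^2 = 2916 + 2187 = 5103
Delta = -16 * (5103) = -81648
Delta mod 19 = 14

Delta = 14 (mod 19)


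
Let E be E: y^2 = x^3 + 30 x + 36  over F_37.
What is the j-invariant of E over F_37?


Delta = -16(4 a^3 + 27 b^2) mod 37 = 23
-1728 * (4 a)^3 = -1728 * (4*30)^3 mod 37 = 27
j = 27 * 23^(-1) mod 37 = 6

j = 6 (mod 37)


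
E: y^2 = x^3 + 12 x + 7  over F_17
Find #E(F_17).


For each x in F_17, count y with y^2 = x^3 + 12 x + 7 mod 17:
  x = 3: RHS = 2, y in [6, 11]  -> 2 point(s)
  x = 4: RHS = 0, y in [0]  -> 1 point(s)
  x = 7: RHS = 9, y in [3, 14]  -> 2 point(s)
  x = 11: RHS = 8, y in [5, 12]  -> 2 point(s)
  x = 12: RHS = 9, y in [3, 14]  -> 2 point(s)
  x = 15: RHS = 9, y in [3, 14]  -> 2 point(s)
Affine points: 11. Add the point at infinity: total = 12.

#E(F_17) = 12


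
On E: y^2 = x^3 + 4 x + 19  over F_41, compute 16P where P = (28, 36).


k = 16 = 10000_2 (binary, LSB first: 00001)
Double-and-add from P = (28, 36):
  bit 0 = 0: acc unchanged = O
  bit 1 = 0: acc unchanged = O
  bit 2 = 0: acc unchanged = O
  bit 3 = 0: acc unchanged = O
  bit 4 = 1: acc = O + (21, 37) = (21, 37)

16P = (21, 37)


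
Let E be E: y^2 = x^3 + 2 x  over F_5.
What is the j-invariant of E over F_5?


Delta = -16(4 a^3 + 27 b^2) mod 5 = 3
-1728 * (4 a)^3 = -1728 * (4*2)^3 mod 5 = 4
j = 4 * 3^(-1) mod 5 = 3

j = 3 (mod 5)


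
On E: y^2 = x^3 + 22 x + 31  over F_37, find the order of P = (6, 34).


Compute successive multiples of P until we hit O:
  1P = (6, 34)
  2P = (34, 30)
  3P = (31, 33)
  4P = (9, 12)
  5P = (10, 20)
  6P = (24, 29)
  7P = (33, 29)
  8P = (26, 30)
  ... (continuing to 40P)
  40P = O

ord(P) = 40


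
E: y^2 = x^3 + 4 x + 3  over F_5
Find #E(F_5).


For each x in F_5, count y with y^2 = x^3 + 4 x + 3 mod 5:
  x = 2: RHS = 4, y in [2, 3]  -> 2 point(s)
Affine points: 2. Add the point at infinity: total = 3.

#E(F_5) = 3


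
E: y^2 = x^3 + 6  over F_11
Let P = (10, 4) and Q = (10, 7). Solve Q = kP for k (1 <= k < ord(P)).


Enumerate multiples of P until we hit Q = (10, 7):
  1P = (10, 4)
  2P = (3, 0)
  3P = (10, 7)
Match found at i = 3.

k = 3


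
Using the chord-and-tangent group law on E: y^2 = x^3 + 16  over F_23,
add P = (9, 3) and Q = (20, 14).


P != Q, so use the chord formula.
s = (y2 - y1) / (x2 - x1) = (11) / (11) mod 23 = 1
x3 = s^2 - x1 - x2 mod 23 = 1^2 - 9 - 20 = 18
y3 = s (x1 - x3) - y1 mod 23 = 1 * (9 - 18) - 3 = 11

P + Q = (18, 11)


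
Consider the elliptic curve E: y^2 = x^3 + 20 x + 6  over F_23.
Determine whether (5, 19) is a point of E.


Check whether y^2 = x^3 + 20 x + 6 (mod 23) for (x, y) = (5, 19).
LHS: y^2 = 19^2 mod 23 = 16
RHS: x^3 + 20 x + 6 = 5^3 + 20*5 + 6 mod 23 = 1
LHS != RHS

No, not on the curve


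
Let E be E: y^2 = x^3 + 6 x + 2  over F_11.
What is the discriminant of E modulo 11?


4 a^3 + 27 b^2 = 4*6^3 + 27*2^2 = 864 + 108 = 972
Delta = -16 * (972) = -15552
Delta mod 11 = 2

Delta = 2 (mod 11)


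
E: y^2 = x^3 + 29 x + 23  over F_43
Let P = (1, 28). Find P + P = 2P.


Doubling: s = (3 x1^2 + a) / (2 y1)
s = (3*1^2 + 29) / (2*28) mod 43 = 19
x3 = s^2 - 2 x1 mod 43 = 19^2 - 2*1 = 15
y3 = s (x1 - x3) - y1 mod 43 = 19 * (1 - 15) - 28 = 7

2P = (15, 7)


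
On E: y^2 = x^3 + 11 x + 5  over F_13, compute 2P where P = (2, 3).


Doubling: s = (3 x1^2 + a) / (2 y1)
s = (3*2^2 + 11) / (2*3) mod 13 = 6
x3 = s^2 - 2 x1 mod 13 = 6^2 - 2*2 = 6
y3 = s (x1 - x3) - y1 mod 13 = 6 * (2 - 6) - 3 = 12

2P = (6, 12)


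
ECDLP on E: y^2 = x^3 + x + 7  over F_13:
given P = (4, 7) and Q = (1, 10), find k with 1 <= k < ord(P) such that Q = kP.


Enumerate multiples of P until we hit Q = (1, 10):
  1P = (4, 7)
  2P = (1, 10)
Match found at i = 2.

k = 2


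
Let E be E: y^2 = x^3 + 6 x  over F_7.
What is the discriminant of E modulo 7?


4 a^3 + 27 b^2 = 4*6^3 + 27*0^2 = 864 + 0 = 864
Delta = -16 * (864) = -13824
Delta mod 7 = 1

Delta = 1 (mod 7)


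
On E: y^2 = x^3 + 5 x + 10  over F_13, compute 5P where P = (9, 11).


k = 5 = 101_2 (binary, LSB first: 101)
Double-and-add from P = (9, 11):
  bit 0 = 1: acc = O + (9, 11) = (9, 11)
  bit 1 = 0: acc unchanged = (9, 11)
  bit 2 = 1: acc = (9, 11) + (4, 9) = (9, 2)

5P = (9, 2)


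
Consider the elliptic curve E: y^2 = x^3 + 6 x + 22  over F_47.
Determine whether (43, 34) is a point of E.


Check whether y^2 = x^3 + 6 x + 22 (mod 47) for (x, y) = (43, 34).
LHS: y^2 = 34^2 mod 47 = 28
RHS: x^3 + 6 x + 22 = 43^3 + 6*43 + 22 mod 47 = 28
LHS = RHS

Yes, on the curve


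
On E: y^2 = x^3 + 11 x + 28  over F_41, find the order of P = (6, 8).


Compute successive multiples of P until we hit O:
  1P = (6, 8)
  2P = (6, 33)
  3P = O

ord(P) = 3


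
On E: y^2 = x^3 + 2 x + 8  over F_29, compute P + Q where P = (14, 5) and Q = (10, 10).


P != Q, so use the chord formula.
s = (y2 - y1) / (x2 - x1) = (5) / (25) mod 29 = 6
x3 = s^2 - x1 - x2 mod 29 = 6^2 - 14 - 10 = 12
y3 = s (x1 - x3) - y1 mod 29 = 6 * (14 - 12) - 5 = 7

P + Q = (12, 7)


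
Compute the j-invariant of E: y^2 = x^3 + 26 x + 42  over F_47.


Delta = -16(4 a^3 + 27 b^2) mod 47 = 44
-1728 * (4 a)^3 = -1728 * (4*26)^3 mod 47 = 2
j = 2 * 44^(-1) mod 47 = 15

j = 15 (mod 47)


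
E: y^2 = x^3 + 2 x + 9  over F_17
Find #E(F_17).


For each x in F_17, count y with y^2 = x^3 + 2 x + 9 mod 17:
  x = 0: RHS = 9, y in [3, 14]  -> 2 point(s)
  x = 2: RHS = 4, y in [2, 15]  -> 2 point(s)
  x = 3: RHS = 8, y in [5, 12]  -> 2 point(s)
  x = 4: RHS = 13, y in [8, 9]  -> 2 point(s)
  x = 5: RHS = 8, y in [5, 12]  -> 2 point(s)
  x = 6: RHS = 16, y in [4, 13]  -> 2 point(s)
  x = 7: RHS = 9, y in [3, 14]  -> 2 point(s)
  x = 9: RHS = 8, y in [5, 12]  -> 2 point(s)
  x = 10: RHS = 9, y in [3, 14]  -> 2 point(s)
  x = 11: RHS = 2, y in [6, 11]  -> 2 point(s)
Affine points: 20. Add the point at infinity: total = 21.

#E(F_17) = 21


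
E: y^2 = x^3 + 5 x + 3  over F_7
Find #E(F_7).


For each x in F_7, count y with y^2 = x^3 + 5 x + 3 mod 7:
  x = 1: RHS = 2, y in [3, 4]  -> 2 point(s)
  x = 2: RHS = 0, y in [0]  -> 1 point(s)
  x = 6: RHS = 4, y in [2, 5]  -> 2 point(s)
Affine points: 5. Add the point at infinity: total = 6.

#E(F_7) = 6


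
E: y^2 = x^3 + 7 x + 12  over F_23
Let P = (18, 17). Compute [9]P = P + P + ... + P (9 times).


k = 9 = 1001_2 (binary, LSB first: 1001)
Double-and-add from P = (18, 17):
  bit 0 = 1: acc = O + (18, 17) = (18, 17)
  bit 1 = 0: acc unchanged = (18, 17)
  bit 2 = 0: acc unchanged = (18, 17)
  bit 3 = 1: acc = (18, 17) + (22, 2) = (10, 22)

9P = (10, 22)


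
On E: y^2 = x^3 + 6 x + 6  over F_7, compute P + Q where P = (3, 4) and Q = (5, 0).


P != Q, so use the chord formula.
s = (y2 - y1) / (x2 - x1) = (3) / (2) mod 7 = 5
x3 = s^2 - x1 - x2 mod 7 = 5^2 - 3 - 5 = 3
y3 = s (x1 - x3) - y1 mod 7 = 5 * (3 - 3) - 4 = 3

P + Q = (3, 3)


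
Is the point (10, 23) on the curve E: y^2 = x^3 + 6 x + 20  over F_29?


Check whether y^2 = x^3 + 6 x + 20 (mod 29) for (x, y) = (10, 23).
LHS: y^2 = 23^2 mod 29 = 7
RHS: x^3 + 6 x + 20 = 10^3 + 6*10 + 20 mod 29 = 7
LHS = RHS

Yes, on the curve


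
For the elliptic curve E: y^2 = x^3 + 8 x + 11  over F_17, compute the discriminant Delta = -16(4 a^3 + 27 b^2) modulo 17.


4 a^3 + 27 b^2 = 4*8^3 + 27*11^2 = 2048 + 3267 = 5315
Delta = -16 * (5315) = -85040
Delta mod 17 = 11

Delta = 11 (mod 17)


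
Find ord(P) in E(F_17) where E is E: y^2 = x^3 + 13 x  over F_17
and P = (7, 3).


Compute successive multiples of P until we hit O:
  1P = (7, 3)
  2P = (2, 0)
  3P = (7, 14)
  4P = O

ord(P) = 4


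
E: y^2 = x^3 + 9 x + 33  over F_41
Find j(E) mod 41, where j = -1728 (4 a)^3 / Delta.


Delta = -16(4 a^3 + 27 b^2) mod 41 = 29
-1728 * (4 a)^3 = -1728 * (4*9)^3 mod 41 = 12
j = 12 * 29^(-1) mod 41 = 40

j = 40 (mod 41)


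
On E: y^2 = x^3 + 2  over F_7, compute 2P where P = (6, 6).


Doubling: s = (3 x1^2 + a) / (2 y1)
s = (3*6^2 + 0) / (2*6) mod 7 = 2
x3 = s^2 - 2 x1 mod 7 = 2^2 - 2*6 = 6
y3 = s (x1 - x3) - y1 mod 7 = 2 * (6 - 6) - 6 = 1

2P = (6, 1)


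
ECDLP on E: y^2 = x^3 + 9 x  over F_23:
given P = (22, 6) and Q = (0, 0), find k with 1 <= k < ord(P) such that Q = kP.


Enumerate multiples of P until we hit Q = (0, 0):
  1P = (22, 6)
  2P = (3, 13)
  3P = (14, 8)
  4P = (0, 0)
Match found at i = 4.

k = 4


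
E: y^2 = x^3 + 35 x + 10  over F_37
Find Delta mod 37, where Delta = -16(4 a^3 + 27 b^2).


4 a^3 + 27 b^2 = 4*35^3 + 27*10^2 = 171500 + 2700 = 174200
Delta = -16 * (174200) = -2787200
Delta mod 37 = 10

Delta = 10 (mod 37)


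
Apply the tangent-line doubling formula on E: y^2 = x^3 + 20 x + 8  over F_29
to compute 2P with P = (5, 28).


Doubling: s = (3 x1^2 + a) / (2 y1)
s = (3*5^2 + 20) / (2*28) mod 29 = 25
x3 = s^2 - 2 x1 mod 29 = 25^2 - 2*5 = 6
y3 = s (x1 - x3) - y1 mod 29 = 25 * (5 - 6) - 28 = 5

2P = (6, 5)


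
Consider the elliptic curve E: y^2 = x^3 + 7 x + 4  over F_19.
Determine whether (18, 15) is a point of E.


Check whether y^2 = x^3 + 7 x + 4 (mod 19) for (x, y) = (18, 15).
LHS: y^2 = 15^2 mod 19 = 16
RHS: x^3 + 7 x + 4 = 18^3 + 7*18 + 4 mod 19 = 15
LHS != RHS

No, not on the curve


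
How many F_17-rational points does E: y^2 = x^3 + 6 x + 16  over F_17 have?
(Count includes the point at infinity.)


For each x in F_17, count y with y^2 = x^3 + 6 x + 16 mod 17:
  x = 0: RHS = 16, y in [4, 13]  -> 2 point(s)
  x = 2: RHS = 2, y in [6, 11]  -> 2 point(s)
  x = 4: RHS = 2, y in [6, 11]  -> 2 point(s)
  x = 5: RHS = 1, y in [1, 16]  -> 2 point(s)
  x = 6: RHS = 13, y in [8, 9]  -> 2 point(s)
  x = 8: RHS = 15, y in [7, 10]  -> 2 point(s)
  x = 9: RHS = 0, y in [0]  -> 1 point(s)
  x = 11: RHS = 2, y in [6, 11]  -> 2 point(s)
  x = 13: RHS = 13, y in [8, 9]  -> 2 point(s)
  x = 15: RHS = 13, y in [8, 9]  -> 2 point(s)
  x = 16: RHS = 9, y in [3, 14]  -> 2 point(s)
Affine points: 21. Add the point at infinity: total = 22.

#E(F_17) = 22


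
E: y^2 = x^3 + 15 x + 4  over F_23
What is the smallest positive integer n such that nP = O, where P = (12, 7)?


Compute successive multiples of P until we hit O:
  1P = (12, 7)
  2P = (15, 4)
  3P = (20, 1)
  4P = (16, 19)
  5P = (4, 17)
  6P = (10, 2)
  7P = (13, 2)
  8P = (0, 2)
  ... (continuing to 21P)
  21P = O

ord(P) = 21


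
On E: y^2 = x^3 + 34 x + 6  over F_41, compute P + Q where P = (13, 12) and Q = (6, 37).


P != Q, so use the chord formula.
s = (y2 - y1) / (x2 - x1) = (25) / (34) mod 41 = 14
x3 = s^2 - x1 - x2 mod 41 = 14^2 - 13 - 6 = 13
y3 = s (x1 - x3) - y1 mod 41 = 14 * (13 - 13) - 12 = 29

P + Q = (13, 29)


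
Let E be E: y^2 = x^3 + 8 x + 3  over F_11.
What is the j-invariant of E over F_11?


Delta = -16(4 a^3 + 27 b^2) mod 11 = 7
-1728 * (4 a)^3 = -1728 * (4*8)^3 mod 11 = 1
j = 1 * 7^(-1) mod 11 = 8

j = 8 (mod 11)


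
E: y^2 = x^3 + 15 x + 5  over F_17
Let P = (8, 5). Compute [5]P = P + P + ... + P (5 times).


k = 5 = 101_2 (binary, LSB first: 101)
Double-and-add from P = (8, 5):
  bit 0 = 1: acc = O + (8, 5) = (8, 5)
  bit 1 = 0: acc unchanged = (8, 5)
  bit 2 = 1: acc = (8, 5) + (9, 6) = (1, 2)

5P = (1, 2)


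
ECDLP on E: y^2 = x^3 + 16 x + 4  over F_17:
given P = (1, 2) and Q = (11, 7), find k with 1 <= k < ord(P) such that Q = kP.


Enumerate multiples of P until we hit Q = (11, 7):
  1P = (1, 2)
  2P = (11, 10)
  3P = (7, 0)
  4P = (11, 7)
Match found at i = 4.

k = 4


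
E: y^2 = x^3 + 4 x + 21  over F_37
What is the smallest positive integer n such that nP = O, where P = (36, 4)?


Compute successive multiples of P until we hit O:
  1P = (36, 4)
  2P = (23, 12)
  3P = (11, 29)
  4P = (28, 25)
  5P = (14, 3)
  6P = (12, 24)
  7P = (1, 10)
  8P = (9, 3)
  ... (continuing to 18P)
  18P = O

ord(P) = 18
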